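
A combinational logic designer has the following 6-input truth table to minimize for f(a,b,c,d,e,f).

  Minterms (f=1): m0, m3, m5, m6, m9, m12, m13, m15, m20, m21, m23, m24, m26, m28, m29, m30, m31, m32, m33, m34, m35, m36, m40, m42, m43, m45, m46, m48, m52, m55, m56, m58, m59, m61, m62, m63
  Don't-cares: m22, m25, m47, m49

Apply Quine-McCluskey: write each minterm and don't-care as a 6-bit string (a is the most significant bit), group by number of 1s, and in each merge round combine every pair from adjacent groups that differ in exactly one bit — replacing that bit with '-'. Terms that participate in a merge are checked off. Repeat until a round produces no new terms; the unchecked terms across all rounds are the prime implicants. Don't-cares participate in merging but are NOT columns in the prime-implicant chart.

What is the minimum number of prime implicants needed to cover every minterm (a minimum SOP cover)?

14

Round 0: 000000✓ 000011✓ 000101✓ 000110✓ 001001✓ 001100✓ 001101✓ 001111✓ 010100✓ 010101✓ 010110✓ 010111✓ 011000✓ 011001✓ 011010✓ 011100✓ 011101✓ 011110✓ 011111✓ 100000✓ 100001✓ 100010✓ 100011✓ 100100✓ 101000✓ 101010✓ 101011✓ 101101✓ 101110✓ 101111✓ 110000✓ 110001✓ 110100✓ 110111✓ 111000✓ 111010✓ 111011✓ 111101✓ 111110✓ 111111✓
Round 1: -00000 -00011 -01101✓ -01111✓ -10100 -10111✓ -11000✓ -11010✓ -11101✓ -11110✓ -11111✓ 0-0101✓ 0-0110 0-1001✓ 0-1100✓ 0-1101✓ 0-1111✓ 00-101✓ 001-01✓ 0011-1✓ 00110-✓ 01-100✓ 01-101✓ 01-110✓ 01-111✓ 0101-0✓ 0101-1✓ 01010-✓ 01011-✓ 011-00✓ 011-01✓ 011-10✓ 0110-0✓ 01100-✓ 0111-0✓ 0111-1✓ 01110-✓ 01111-✓ 1-0000✓ 1-0001✓ 1-0100✓ 1-1000✓ 1-1010✓ 1-1011✓ 1-1101✓ 1-1110✓ 1-1111✓ 10-000✓ 10-010✓ 10-011✓ 100-00✓ 1000-0✓ 1000-1✓ 10000-✓ 10001-✓ 101-10✓ 101-11✓ 1010-0✓ 10101-✓ 1011-1✓ 10111-✓ 11-000✓ 11-111✓ 110-00✓ 11000-✓ 111-10✓ 111-11✓ 1110-0✓ 11101-✓ 1111-1✓ 11111-✓
Round 2: --1101✓ --1111✓ -011-1✓ -1-111 -11-10 -110-0 -111-1✓ -1111- 0--101 0-1-01 0-11-1✓ 0-110- 01-1-0✓ 01-1-1✓ 01-10-✓ 01-11-✓ 0101--✓ 011--0 011-0- 0111--✓ 1--000 1-0-00 1-000- 1-1-10✓ 1-1-11✓ 1-10-0 1-101-✓ 1-11-1✓ 1-111-✓ 10-0-0 10-01- 1000-- 101-1-✓ 111-1-✓
Round 3: --11-1 01-1-- 1-1-1-
PIs = {--11-1, -00000, -00011, -1-111, -10100, -11-10, -110-0, -1111-, 0--101, 0-0110, 0-1-01, 0-110-, 01-1--, 011--0, 011-0-, 1--000, 1-0-00, 1-000-, 1-1-1-, 1-10-0, 10-0-0, 10-01-, 1000--}
Coverage chart:
  m0: -00000 ←essential
  m3: -00011 ←essential
  m5: 0--101 ←essential
  m6: 0-0110 ←essential
  m9: 0-1-01 ←essential
  m12: 0-110- ←essential
  m13: --11-1,0--101,0-1-01,0-110-
  m15: --11-1 ←essential
  m20: -10100,01-1--
  m21: 0--101,01-1--
  m23: -1-111,01-1--
  m24: -110-0,011--0,011-0-
  m26: -11-10,-110-0,011--0
  m28: 0-110-,01-1--,011--0,011-0-
  m29: --11-1,0--101,0-1-01,0-110-,01-1--,011-0-
  m30: -11-10,-1111-,01-1--,011--0
  m31: --11-1,-1-111,-1111-,01-1--
  m32: -00000,1--000,1-0-00,1-000-,10-0-0,1000--
  m33: 1-000-,1000--
  m34: 10-0-0,10-01-,1000--
  m35: -00011,10-01-,1000--
  m36: 1-0-00 ←essential
  m40: 1--000,1-10-0,10-0-0
  m42: 1-1-1-,1-10-0,10-0-0,10-01-
  m43: 1-1-1-,10-01-
  m45: --11-1 ←essential
  m46: 1-1-1- ←essential
  m48: 1--000,1-0-00,1-000-
  m52: -10100,1-0-00
  m55: -1-111 ←essential
  m56: -110-0,1--000,1-10-0
  m58: -11-10,-110-0,1-1-1-,1-10-0
  m59: 1-1-1- ←essential
  m61: --11-1 ←essential
  m62: -11-10,-1111-,1-1-1-
  m63: --11-1,-1-111,-1111-,1-1-1-
Essential: --11-1, -00000, -00011, -1-111, 0--101, 0-0110, 0-1-01, 0-110-, 1-0-00, 1-1-1-
Petrick residual → -10100, 011--0, 1--000, 1000--
Min cover (14 terms): cdf + b'c'd'e'f' + b'c'd'ef + bdef + bc'de'f' + a'de'f + a'c'def' + a'ce'f + a'cde' + a'bcf' + ad'e'f' + ac'e'f' + ace + ab'c'd'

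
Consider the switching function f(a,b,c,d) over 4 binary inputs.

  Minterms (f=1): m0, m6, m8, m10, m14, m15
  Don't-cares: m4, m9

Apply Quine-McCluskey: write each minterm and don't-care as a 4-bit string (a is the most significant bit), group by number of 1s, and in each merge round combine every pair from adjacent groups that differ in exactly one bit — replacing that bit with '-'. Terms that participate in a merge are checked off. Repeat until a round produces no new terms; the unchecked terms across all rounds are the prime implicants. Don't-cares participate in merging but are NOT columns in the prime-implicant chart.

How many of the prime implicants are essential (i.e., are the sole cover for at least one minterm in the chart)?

Round 0: 0000✓ 0100✓ 0110✓ 1000✓ 1001✓ 1010✓ 1110✓ 1111✓
Round 1: -000 -110 0-00 01-0 1-10 10-0 100- 111-
PIs = {-000, -110, 0-00, 01-0, 1-10, 10-0, 100-, 111-}
Coverage chart:
  m0: -000,0-00
  m6: -110,01-0
  m8: -000,10-0,100-
  m10: 1-10,10-0
  m14: -110,1-10,111-
  m15: 111- ←essential
Essential: 111-

1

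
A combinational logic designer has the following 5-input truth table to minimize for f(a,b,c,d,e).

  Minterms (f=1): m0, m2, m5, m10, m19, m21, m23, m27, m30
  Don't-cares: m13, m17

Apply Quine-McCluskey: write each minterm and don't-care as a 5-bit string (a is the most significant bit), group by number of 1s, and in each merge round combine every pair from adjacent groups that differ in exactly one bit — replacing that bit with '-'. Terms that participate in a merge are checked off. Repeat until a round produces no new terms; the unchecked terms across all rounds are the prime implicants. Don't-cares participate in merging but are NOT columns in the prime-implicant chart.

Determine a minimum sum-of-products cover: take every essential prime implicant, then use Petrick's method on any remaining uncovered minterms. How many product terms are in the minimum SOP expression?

6

size-2^0 implicants → 00000(✓)  00010(✓)  00101(✓)  01010(✓)  01101(✓)  10001(✓)  10011(✓)  10101(✓)  10111(✓)  11011(✓)  11110
size-2^1 implicants → -0101  0-010  0-101  000-0  1-011  10-01(✓)  10-11(✓)  100-1(✓)  101-1(✓)
size-2^2 implicants → 10--1
Unchecked terms (primes): -0101, 0-010, 0-101, 000-0, 1-011, 10--1, 11110
Minterm coverage:
  m0 ⊆ 000-0 [E]
  m2 ⊆ 0-010,000-0
  m5 ⊆ -0101,0-101
  m10 ⊆ 0-010 [E]
  m19 ⊆ 1-011,10--1
  m21 ⊆ -0101,10--1
  m23 ⊆ 10--1 [E]
  m27 ⊆ 1-011 [E]
  m30 ⊆ 11110 [E]
E = {0-010, 000-0, 1-011, 10--1, 11110}
Petrick residual → -0101
Cover = b'cd'e + a'c'de' + a'b'c'e' + ac'de + ab'e + abcde'  |cover|=6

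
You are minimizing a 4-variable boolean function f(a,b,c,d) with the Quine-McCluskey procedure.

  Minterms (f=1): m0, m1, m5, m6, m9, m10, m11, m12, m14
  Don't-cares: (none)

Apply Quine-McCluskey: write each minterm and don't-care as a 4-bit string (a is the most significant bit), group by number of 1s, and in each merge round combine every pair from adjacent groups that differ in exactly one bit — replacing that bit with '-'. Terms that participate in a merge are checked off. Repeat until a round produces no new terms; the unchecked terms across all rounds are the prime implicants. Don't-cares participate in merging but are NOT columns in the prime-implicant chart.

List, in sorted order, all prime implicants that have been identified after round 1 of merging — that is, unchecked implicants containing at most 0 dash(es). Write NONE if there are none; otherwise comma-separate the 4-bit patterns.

Round 0: 0000✓ 0001✓ 0101✓ 0110✓ 1001✓ 1010✓ 1011✓ 1100✓ 1110✓
Round 1: -001 -110 0-01 000- 1-10 10-1 101- 11-0
PIs = {-001, -110, 0-01, 000-, 1-10, 10-1, 101-, 11-0}

NONE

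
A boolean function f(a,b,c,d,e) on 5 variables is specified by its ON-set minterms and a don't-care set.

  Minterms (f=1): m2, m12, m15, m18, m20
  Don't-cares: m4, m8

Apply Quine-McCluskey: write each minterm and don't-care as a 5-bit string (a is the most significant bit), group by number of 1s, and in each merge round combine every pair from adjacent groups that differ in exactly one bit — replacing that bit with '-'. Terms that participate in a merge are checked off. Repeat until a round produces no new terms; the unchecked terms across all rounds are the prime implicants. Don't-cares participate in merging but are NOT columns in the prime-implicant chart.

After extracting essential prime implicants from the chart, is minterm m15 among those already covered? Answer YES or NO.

Round 0: 00010✓ 00100✓ 01000✓ 01100✓ 01111 10010✓ 10100✓
Round 1: -0010 -0100 0-100 01-00
PIs = {-0010, -0100, 0-100, 01-00, 01111}
Coverage chart:
  m2: -0010 ←essential
  m12: 0-100,01-00
  m15: 01111 ←essential
  m18: -0010 ←essential
  m20: -0100 ←essential
Essential: -0010, -0100, 01111

YES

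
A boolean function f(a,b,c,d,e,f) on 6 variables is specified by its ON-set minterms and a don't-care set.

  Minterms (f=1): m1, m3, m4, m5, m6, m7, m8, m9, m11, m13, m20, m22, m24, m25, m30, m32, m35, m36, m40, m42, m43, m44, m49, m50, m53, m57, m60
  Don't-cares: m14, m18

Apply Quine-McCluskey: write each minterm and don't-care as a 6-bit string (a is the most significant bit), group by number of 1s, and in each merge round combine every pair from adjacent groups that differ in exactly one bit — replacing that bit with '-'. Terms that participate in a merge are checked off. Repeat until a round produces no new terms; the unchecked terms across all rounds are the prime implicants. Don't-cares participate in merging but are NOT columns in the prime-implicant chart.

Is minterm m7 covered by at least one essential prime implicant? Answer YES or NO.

Round 0: 000001✓ 000011✓ 000100✓ 000101✓ 000110✓ 000111✓ 001000✓ 001001✓ 001011✓ 001101✓ 001110✓ 010010✓ 010100✓ 010110✓ 011000✓ 011001✓ 011110✓ 100000✓ 100011✓ 100100✓ 101000✓ 101010✓ 101011✓ 101100✓ 110001✓ 110010✓ 110101✓ 111001✓ 111100✓
Round 1: -00011✓ -00100 -01000 -01011✓ -10010 -11001 0-0100✓ 0-0110✓ 0-1000✓ 0-1001✓ 0-1110✓ 00-001✓ 00-011✓ 00-101✓ 00-110✓ 000-01✓ 000-11✓ 0000-1✓ 0001-0✓ 0001-1✓ 00010-✓ 00011-✓ 001-01✓ 0010-1✓ 00100-✓ 01-110✓ 010-10 0101-0✓ 01100-✓ 1-1100 10-000✓ 10-011✓ 10-100✓ 100-00✓ 101-00✓ 1010-0 10101- 11-001 110-01
Round 2: -0-011 0--110 0-01-0 0-100- 00--01 00-0-1 000--1 0001-- 10--00
PIs = {-0-011, -00100, -01000, -10010, -11001, 0--110, 0-01-0, 0-100-, 00--01, 00-0-1, 000--1, 0001--, 010-10, 1-1100, 10--00, 1010-0, 10101-, 11-001, 110-01}
Coverage chart:
  m1: 00--01,00-0-1,000--1
  m3: -0-011,00-0-1,000--1
  m4: -00100,0-01-0,0001--
  m5: 00--01,000--1,0001--
  m6: 0--110,0-01-0,0001--
  m7: 000--1,0001--
  m8: -01000,0-100-
  m9: 0-100-,00--01,00-0-1
  m11: -0-011,00-0-1
  m13: 00--01 ←essential
  m20: 0-01-0 ←essential
  m22: 0--110,0-01-0,010-10
  m24: 0-100- ←essential
  m25: -11001,0-100-
  m30: 0--110 ←essential
  m32: 10--00 ←essential
  m35: -0-011 ←essential
  m36: -00100,10--00
  m40: -01000,10--00,1010-0
  m42: 1010-0,10101-
  m43: -0-011,10101-
  m44: 1-1100,10--00
  m49: 11-001,110-01
  m50: -10010 ←essential
  m53: 110-01 ←essential
  m57: -11001,11-001
  m60: 1-1100 ←essential
Essential: -0-011, -10010, 0--110, 0-01-0, 0-100-, 00--01, 1-1100, 10--00, 110-01

NO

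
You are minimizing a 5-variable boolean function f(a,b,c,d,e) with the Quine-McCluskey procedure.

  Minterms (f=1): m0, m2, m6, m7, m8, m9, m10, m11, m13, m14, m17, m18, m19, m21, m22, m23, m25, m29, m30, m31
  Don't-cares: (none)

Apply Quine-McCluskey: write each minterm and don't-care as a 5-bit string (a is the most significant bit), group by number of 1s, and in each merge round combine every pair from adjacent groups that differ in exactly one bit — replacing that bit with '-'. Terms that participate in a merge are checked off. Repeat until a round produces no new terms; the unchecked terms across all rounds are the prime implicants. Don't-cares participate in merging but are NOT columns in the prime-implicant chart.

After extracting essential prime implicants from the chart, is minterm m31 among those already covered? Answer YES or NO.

Round 0: 00000✓ 00010✓ 00110✓ 00111✓ 01000✓ 01001✓ 01010✓ 01011✓ 01101✓ 01110✓ 10001✓ 10010✓ 10011✓ 10101✓ 10110✓ 10111✓ 11001✓ 11101✓ 11110✓ 11111✓
Round 1: -0010✓ -0110✓ -0111✓ -1001✓ -1101✓ -1110✓ 0-000✓ 0-010✓ 0-110✓ 00-10✓ 000-0✓ 0011-✓ 01-01✓ 01-10✓ 010-0✓ 010-1✓ 0100-✓ 0101-✓ 1-001✓ 1-101✓ 1-110✓ 1-111✓ 10-01✓ 10-10✓ 10-11✓ 100-1✓ 1001-✓ 101-1✓ 1011-✓ 11-01✓ 111-1✓ 1111-✓
Round 2: --110 -0-10 -011- -1-01 0--10 0-0-0 010-- 1--01 1-1-1 1-11- 10--1 10-1-
PIs = {--110, -0-10, -011-, -1-01, 0--10, 0-0-0, 010--, 1--01, 1-1-1, 1-11-, 10--1, 10-1-}
Coverage chart:
  m0: 0-0-0 ←essential
  m2: -0-10,0--10,0-0-0
  m6: --110,-0-10,-011-,0--10
  m7: -011- ←essential
  m8: 0-0-0,010--
  m9: -1-01,010--
  m10: 0--10,0-0-0,010--
  m11: 010-- ←essential
  m13: -1-01 ←essential
  m14: --110,0--10
  m17: 1--01,10--1
  m18: -0-10,10-1-
  m19: 10--1,10-1-
  m21: 1--01,1-1-1,10--1
  m22: --110,-0-10,-011-,1-11-,10-1-
  m23: -011-,1-1-1,1-11-,10--1,10-1-
  m25: -1-01,1--01
  m29: -1-01,1--01,1-1-1
  m30: --110,1-11-
  m31: 1-1-1,1-11-
Essential: -011-, -1-01, 0-0-0, 010--

NO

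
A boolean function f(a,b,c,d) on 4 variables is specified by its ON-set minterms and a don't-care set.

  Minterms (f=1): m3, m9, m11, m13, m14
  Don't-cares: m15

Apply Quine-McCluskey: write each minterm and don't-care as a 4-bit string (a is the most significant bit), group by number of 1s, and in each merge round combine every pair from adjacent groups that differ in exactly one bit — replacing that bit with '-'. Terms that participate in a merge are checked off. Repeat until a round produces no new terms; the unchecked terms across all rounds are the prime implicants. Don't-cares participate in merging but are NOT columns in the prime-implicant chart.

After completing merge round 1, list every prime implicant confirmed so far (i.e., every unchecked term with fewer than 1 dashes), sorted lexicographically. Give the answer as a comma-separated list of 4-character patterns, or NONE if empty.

NONE

[col 0] 0011*, 1001*, 1011*, 1101*, 1110*, 1111*
[col 1] -011, 1-01*, 1-11*, 10-1*, 11-1*, 111-
[col 2] 1--1
Prime implicants: -011, 1--1, 111-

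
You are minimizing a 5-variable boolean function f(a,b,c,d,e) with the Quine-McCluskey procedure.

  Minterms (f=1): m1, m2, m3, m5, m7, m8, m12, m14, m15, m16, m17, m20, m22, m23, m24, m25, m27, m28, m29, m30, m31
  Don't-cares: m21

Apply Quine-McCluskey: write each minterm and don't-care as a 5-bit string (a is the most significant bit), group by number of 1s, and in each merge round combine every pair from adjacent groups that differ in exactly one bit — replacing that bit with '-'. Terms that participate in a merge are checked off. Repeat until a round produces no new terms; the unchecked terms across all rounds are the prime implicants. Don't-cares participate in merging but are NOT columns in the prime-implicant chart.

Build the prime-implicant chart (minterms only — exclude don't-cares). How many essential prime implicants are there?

5

size-2^0 implicants → 00001(✓)  00010(✓)  00011(✓)  00101(✓)  00111(✓)  01000(✓)  01100(✓)  01110(✓)  01111(✓)  10000(✓)  10001(✓)  10100(✓)  10101(✓)  10110(✓)  10111(✓)  11000(✓)  11001(✓)  11011(✓)  11100(✓)  11101(✓)  11110(✓)  11111(✓)
size-2^1 implicants → -0001(✓)  -0101(✓)  -0111(✓)  -1000(✓)  -1100(✓)  -1110(✓)  -1111(✓)  0-111(✓)  00-01(✓)  00-11(✓)  000-1(✓)  0001-  001-1(✓)  01-00(✓)  011-0(✓)  0111-(✓)  1-000(✓)  1-001(✓)  1-100(✓)  1-101(✓)  1-110(✓)  1-111(✓)  10-00(✓)  10-01(✓)  1000-(✓)  101-0(✓)  101-1(✓)  1010-(✓)  1011-(✓)  11-00(✓)  11-01(✓)  11-11(✓)  110-1(✓)  1100-(✓)  111-0(✓)  111-1(✓)  1110-(✓)  1111-(✓)
size-2^2 implicants → --111  -0-01  -01-1  -1-00  -11-0  -111-  00--1  1--00(✓)  1--01(✓)  1-00-(✓)  1-1-0(✓)  1-1-1(✓)  1-10-(✓)  1-11-(✓)  10-0-(✓)  101--(✓)  11--1  11-0-(✓)  111--(✓)
size-2^3 implicants → 1--0-  1-1--
Unchecked terms (primes): --111, -0-01, -01-1, -1-00, -11-0, -111-, 00--1, 0001-, 1--0-, 1-1--, 11--1
Minterm coverage:
  m1 ⊆ -0-01,00--1
  m2 ⊆ 0001- [E]
  m3 ⊆ 00--1,0001-
  m5 ⊆ -0-01,-01-1,00--1
  m7 ⊆ --111,-01-1,00--1
  m8 ⊆ -1-00 [E]
  m12 ⊆ -1-00,-11-0
  m14 ⊆ -11-0,-111-
  m15 ⊆ --111,-111-
  m16 ⊆ 1--0- [E]
  m17 ⊆ -0-01,1--0-
  m20 ⊆ 1--0-,1-1--
  m22 ⊆ 1-1-- [E]
  m23 ⊆ --111,-01-1,1-1--
  m24 ⊆ -1-00,1--0-
  m25 ⊆ 1--0-,11--1
  m27 ⊆ 11--1 [E]
  m28 ⊆ -1-00,-11-0,1--0-,1-1--
  m29 ⊆ 1--0-,1-1--,11--1
  m30 ⊆ -11-0,-111-,1-1--
  m31 ⊆ --111,-111-,1-1--,11--1
E = {-1-00, 0001-, 1--0-, 1-1--, 11--1}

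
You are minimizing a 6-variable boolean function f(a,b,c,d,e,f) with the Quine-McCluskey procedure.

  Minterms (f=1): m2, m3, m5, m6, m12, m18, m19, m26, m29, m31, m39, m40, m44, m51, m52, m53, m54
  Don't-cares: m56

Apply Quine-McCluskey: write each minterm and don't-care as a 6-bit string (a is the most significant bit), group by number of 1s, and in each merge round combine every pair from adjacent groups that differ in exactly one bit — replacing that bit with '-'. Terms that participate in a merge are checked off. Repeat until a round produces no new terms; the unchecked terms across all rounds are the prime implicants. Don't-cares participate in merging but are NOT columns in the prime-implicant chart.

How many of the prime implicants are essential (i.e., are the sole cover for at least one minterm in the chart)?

Round 0: 000010✓ 000011✓ 000101 000110✓ 001100✓ 010010✓ 010011✓ 011010✓ 011101✓ 011111✓ 100111 101000✓ 101100✓ 110011✓ 110100✓ 110101✓ 110110✓ 111000✓
Round 1: -01100 -10011 0-0010✓ 0-0011✓ 000-10 00001-✓ 01-010 01001-✓ 0111-1 1-1000 101-00 1101-0 11010-
Round 2: 0-001-
PIs = {-01100, -10011, 0-001-, 000-10, 000101, 01-010, 0111-1, 1-1000, 100111, 101-00, 1101-0, 11010-}
Coverage chart:
  m2: 0-001-,000-10
  m3: 0-001- ←essential
  m5: 000101 ←essential
  m6: 000-10 ←essential
  m12: -01100 ←essential
  m18: 0-001-,01-010
  m19: -10011,0-001-
  m26: 01-010 ←essential
  m29: 0111-1 ←essential
  m31: 0111-1 ←essential
  m39: 100111 ←essential
  m40: 1-1000,101-00
  m44: -01100,101-00
  m51: -10011 ←essential
  m52: 1101-0,11010-
  m53: 11010- ←essential
  m54: 1101-0 ←essential
Essential: -01100, -10011, 0-001-, 000-10, 000101, 01-010, 0111-1, 100111, 1101-0, 11010-

10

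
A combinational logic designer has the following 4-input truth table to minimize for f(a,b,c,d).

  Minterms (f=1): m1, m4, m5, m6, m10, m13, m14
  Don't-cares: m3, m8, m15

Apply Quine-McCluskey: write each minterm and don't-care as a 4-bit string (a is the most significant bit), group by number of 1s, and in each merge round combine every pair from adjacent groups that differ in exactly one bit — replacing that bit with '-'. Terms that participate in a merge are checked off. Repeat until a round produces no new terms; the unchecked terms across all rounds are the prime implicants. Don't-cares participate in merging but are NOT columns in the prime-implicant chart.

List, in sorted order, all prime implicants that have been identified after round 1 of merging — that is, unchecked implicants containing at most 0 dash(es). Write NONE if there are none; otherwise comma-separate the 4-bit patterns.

size-2^0 implicants → 0001(✓)  0011(✓)  0100(✓)  0101(✓)  0110(✓)  1000(✓)  1010(✓)  1101(✓)  1110(✓)  1111(✓)
size-2^1 implicants → -101  -110  0-01  00-1  01-0  010-  1-10  10-0  11-1  111-
Unchecked terms (primes): -101, -110, 0-01, 00-1, 01-0, 010-, 1-10, 10-0, 11-1, 111-

NONE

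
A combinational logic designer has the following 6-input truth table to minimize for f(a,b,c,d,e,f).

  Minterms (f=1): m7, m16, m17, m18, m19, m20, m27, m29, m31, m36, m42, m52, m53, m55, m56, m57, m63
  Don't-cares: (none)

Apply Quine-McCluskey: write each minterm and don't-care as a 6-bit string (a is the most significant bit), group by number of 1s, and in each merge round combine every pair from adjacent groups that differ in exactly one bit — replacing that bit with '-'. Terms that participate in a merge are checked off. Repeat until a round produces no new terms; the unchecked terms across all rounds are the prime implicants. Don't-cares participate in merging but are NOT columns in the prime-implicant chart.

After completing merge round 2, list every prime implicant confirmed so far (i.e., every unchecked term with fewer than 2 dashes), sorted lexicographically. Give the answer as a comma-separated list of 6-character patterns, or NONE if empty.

-10100, -11111, 000111, 01-011, 010-00, 011-11, 0111-1, 1-0100, 101010, 11-111, 1101-1, 11010-, 11100-

[col 0] 000111, 010000*, 010001*, 010010*, 010011*, 010100*, 011011*, 011101*, 011111*, 100100*, 101010, 110100*, 110101*, 110111*, 111000*, 111001*, 111111*
[col 1] -10100, -11111, 01-011, 010-00, 0100-0*, 0100-1*, 01000-*, 01001-*, 011-11, 0111-1, 1-0100, 11-111, 1101-1, 11010-, 11100-
[col 2] 0100--
Prime implicants: -10100, -11111, 000111, 01-011, 010-00, 0100--, 011-11, 0111-1, 1-0100, 101010, 11-111, 1101-1, 11010-, 11100-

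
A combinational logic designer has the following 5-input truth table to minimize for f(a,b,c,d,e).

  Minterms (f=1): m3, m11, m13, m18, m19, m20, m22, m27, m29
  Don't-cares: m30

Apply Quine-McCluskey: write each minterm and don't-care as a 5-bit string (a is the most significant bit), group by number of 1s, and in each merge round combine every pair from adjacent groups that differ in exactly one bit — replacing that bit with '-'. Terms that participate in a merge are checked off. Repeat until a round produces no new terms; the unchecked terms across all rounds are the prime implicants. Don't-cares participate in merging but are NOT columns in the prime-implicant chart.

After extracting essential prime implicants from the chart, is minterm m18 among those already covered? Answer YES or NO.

NO

Round 0: 00011✓ 01011✓ 01101✓ 10010✓ 10011✓ 10100✓ 10110✓ 11011✓ 11101✓ 11110✓
Round 1: -0011✓ -1011✓ -1101 0-011✓ 1-011✓ 1-110 10-10 1001- 101-0
Round 2: --011
PIs = {--011, -1101, 1-110, 10-10, 1001-, 101-0}
Coverage chart:
  m3: --011 ←essential
  m11: --011 ←essential
  m13: -1101 ←essential
  m18: 10-10,1001-
  m19: --011,1001-
  m20: 101-0 ←essential
  m22: 1-110,10-10,101-0
  m27: --011 ←essential
  m29: -1101 ←essential
Essential: --011, -1101, 101-0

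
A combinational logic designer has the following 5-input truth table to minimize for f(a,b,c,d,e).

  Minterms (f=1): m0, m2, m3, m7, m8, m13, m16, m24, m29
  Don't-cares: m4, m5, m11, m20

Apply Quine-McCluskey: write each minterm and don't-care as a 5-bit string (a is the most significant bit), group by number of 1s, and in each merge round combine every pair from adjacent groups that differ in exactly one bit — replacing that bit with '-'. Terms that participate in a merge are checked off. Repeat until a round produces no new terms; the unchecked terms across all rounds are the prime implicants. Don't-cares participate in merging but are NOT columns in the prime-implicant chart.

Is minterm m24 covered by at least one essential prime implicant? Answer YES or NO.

[col 0] 00000*, 00010*, 00011*, 00100*, 00101*, 00111*, 01000*, 01011*, 01101*, 10000*, 10100*, 11000*, 11101*
[col 1] -0000*, -0100*, -1000*, -1101, 0-000*, 0-011, 0-101, 00-00*, 00-11, 000-0, 0001-, 001-1, 0010-, 1-000*, 10-00*
[col 2] --000, -0-00
Prime implicants: --000, -0-00, -1101, 0-011, 0-101, 00-11, 000-0, 0001-, 001-1, 0010-
PI chart (minterm → PIs covering it):
  0 | --000,-0-00,000-0
  2 | 000-0,0001-
  3 | 0-011,00-11,0001-
  7 | 00-11,001-1
  8 | --000  (sole → essential)
  13 | -1101,0-101
  16 | --000,-0-00
  24 | --000  (sole → essential)
  29 | -1101  (sole → essential)
Essential prime implicants: --000, -1101

YES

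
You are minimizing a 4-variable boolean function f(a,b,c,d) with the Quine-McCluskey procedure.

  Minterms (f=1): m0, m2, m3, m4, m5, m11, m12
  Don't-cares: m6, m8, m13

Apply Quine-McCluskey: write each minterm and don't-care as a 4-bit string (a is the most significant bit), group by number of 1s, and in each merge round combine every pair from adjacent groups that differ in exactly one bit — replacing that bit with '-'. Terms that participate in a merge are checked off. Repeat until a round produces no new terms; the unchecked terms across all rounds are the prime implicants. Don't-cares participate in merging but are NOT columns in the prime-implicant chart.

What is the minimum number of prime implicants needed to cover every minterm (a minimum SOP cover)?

Round 0: 0000✓ 0010✓ 0011✓ 0100✓ 0101✓ 0110✓ 1000✓ 1011✓ 1100✓ 1101✓
Round 1: -000✓ -011 -100✓ -101✓ 0-00✓ 0-10✓ 00-0✓ 001- 01-0✓ 010-✓ 1-00✓ 110-✓
Round 2: --00 -10- 0--0
PIs = {--00, -011, -10-, 0--0, 001-}
Coverage chart:
  m0: --00,0--0
  m2: 0--0,001-
  m3: -011,001-
  m4: --00,-10-,0--0
  m5: -10- ←essential
  m11: -011 ←essential
  m12: --00,-10-
Essential: -011, -10-
Petrick residual → 0--0
Min cover (3 terms): b'cd + bc' + a'd'

3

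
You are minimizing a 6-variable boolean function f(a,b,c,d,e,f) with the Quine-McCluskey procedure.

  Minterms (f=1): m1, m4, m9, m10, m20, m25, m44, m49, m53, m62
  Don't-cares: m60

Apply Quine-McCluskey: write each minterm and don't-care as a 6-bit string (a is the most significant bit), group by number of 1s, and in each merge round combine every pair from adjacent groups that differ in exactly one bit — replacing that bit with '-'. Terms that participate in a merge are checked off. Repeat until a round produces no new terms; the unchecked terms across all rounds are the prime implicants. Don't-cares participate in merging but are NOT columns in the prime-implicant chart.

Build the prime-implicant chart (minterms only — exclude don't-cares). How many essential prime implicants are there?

7

[col 0] 000001*, 000100*, 001001*, 001010, 010100*, 011001*, 101100*, 110001*, 110101*, 111100*, 111110*
[col 1] 0-0100, 0-1001, 00-001, 1-1100, 110-01, 1111-0
Prime implicants: 0-0100, 0-1001, 00-001, 001010, 1-1100, 110-01, 1111-0
PI chart (minterm → PIs covering it):
  1 | 00-001  (sole → essential)
  4 | 0-0100  (sole → essential)
  9 | 0-1001,00-001
  10 | 001010  (sole → essential)
  20 | 0-0100  (sole → essential)
  25 | 0-1001  (sole → essential)
  44 | 1-1100  (sole → essential)
  49 | 110-01  (sole → essential)
  53 | 110-01  (sole → essential)
  62 | 1111-0  (sole → essential)
Essential prime implicants: 0-0100, 0-1001, 00-001, 001010, 1-1100, 110-01, 1111-0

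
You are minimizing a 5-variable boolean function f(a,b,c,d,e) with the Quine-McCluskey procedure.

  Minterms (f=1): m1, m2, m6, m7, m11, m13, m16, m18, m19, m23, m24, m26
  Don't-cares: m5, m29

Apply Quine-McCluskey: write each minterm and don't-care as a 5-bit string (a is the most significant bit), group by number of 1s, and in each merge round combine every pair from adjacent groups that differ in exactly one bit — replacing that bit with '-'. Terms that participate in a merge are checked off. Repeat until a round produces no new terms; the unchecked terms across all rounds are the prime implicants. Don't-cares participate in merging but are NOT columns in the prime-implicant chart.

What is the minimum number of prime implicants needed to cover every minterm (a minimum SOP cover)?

7

[col 0] 00001*, 00010*, 00101*, 00110*, 00111*, 01011, 01101*, 10000*, 10010*, 10011*, 10111*, 11000*, 11010*, 11101*
[col 1] -0010, -0111, -1101, 0-101, 00-01, 00-10, 001-1, 0011-, 1-000*, 1-010*, 10-11, 100-0*, 1001-, 110-0*
[col 2] 1-0-0
Prime implicants: -0010, -0111, -1101, 0-101, 00-01, 00-10, 001-1, 0011-, 01011, 1-0-0, 10-11, 1001-
PI chart (minterm → PIs covering it):
  1 | 00-01  (sole → essential)
  2 | -0010,00-10
  6 | 00-10,0011-
  7 | -0111,001-1,0011-
  11 | 01011  (sole → essential)
  13 | -1101,0-101
  16 | 1-0-0  (sole → essential)
  18 | -0010,1-0-0,1001-
  19 | 10-11,1001-
  23 | -0111,10-11
  24 | 1-0-0  (sole → essential)
  26 | 1-0-0  (sole → essential)
Essential prime implicants: 00-01, 01011, 1-0-0
Petrick residual → -0010, -1101, 0011-, 10-11
Minimum SOP uses 7 PIs: b'c'de' + bcd'e + a'b'd'e + a'b'cd + a'bc'de + ac'e' + ab'de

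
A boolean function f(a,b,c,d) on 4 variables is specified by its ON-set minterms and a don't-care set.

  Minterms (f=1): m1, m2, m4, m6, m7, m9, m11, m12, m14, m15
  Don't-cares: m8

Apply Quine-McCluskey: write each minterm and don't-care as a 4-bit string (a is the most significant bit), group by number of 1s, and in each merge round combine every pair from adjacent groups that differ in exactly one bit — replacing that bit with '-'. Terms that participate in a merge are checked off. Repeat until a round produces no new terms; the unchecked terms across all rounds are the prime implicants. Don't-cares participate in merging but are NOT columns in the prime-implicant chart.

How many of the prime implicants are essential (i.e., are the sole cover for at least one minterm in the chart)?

Round 0: 0001✓ 0010✓ 0100✓ 0110✓ 0111✓ 1000✓ 1001✓ 1011✓ 1100✓ 1110✓ 1111✓
Round 1: -001 -100✓ -110✓ -111✓ 0-10 01-0✓ 011-✓ 1-00 1-11 10-1 100- 11-0✓ 111-✓
Round 2: -1-0 -11-
PIs = {-001, -1-0, -11-, 0-10, 1-00, 1-11, 10-1, 100-}
Coverage chart:
  m1: -001 ←essential
  m2: 0-10 ←essential
  m4: -1-0 ←essential
  m6: -1-0,-11-,0-10
  m7: -11- ←essential
  m9: -001,10-1,100-
  m11: 1-11,10-1
  m12: -1-0,1-00
  m14: -1-0,-11-
  m15: -11-,1-11
Essential: -001, -1-0, -11-, 0-10

4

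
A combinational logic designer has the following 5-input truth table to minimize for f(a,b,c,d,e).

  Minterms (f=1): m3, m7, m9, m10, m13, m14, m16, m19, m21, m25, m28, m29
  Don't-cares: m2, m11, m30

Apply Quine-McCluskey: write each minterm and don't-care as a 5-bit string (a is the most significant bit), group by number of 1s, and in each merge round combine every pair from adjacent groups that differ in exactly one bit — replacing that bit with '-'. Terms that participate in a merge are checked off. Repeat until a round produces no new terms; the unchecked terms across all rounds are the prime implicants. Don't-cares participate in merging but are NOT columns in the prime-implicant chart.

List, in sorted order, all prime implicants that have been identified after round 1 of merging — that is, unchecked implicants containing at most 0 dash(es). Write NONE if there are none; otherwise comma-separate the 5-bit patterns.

Round 0: 00010✓ 00011✓ 00111✓ 01001✓ 01010✓ 01011✓ 01101✓ 01110✓ 10000 10011✓ 10101✓ 11001✓ 11100✓ 11101✓ 11110✓
Round 1: -0011 -1001✓ -1101✓ -1110 0-010✓ 0-011✓ 00-11 0001-✓ 01-01✓ 01-10 010-1 0101-✓ 1-101 11-01✓ 111-0 1110-
Round 2: -1-01 0-01-
PIs = {-0011, -1-01, -1110, 0-01-, 00-11, 01-10, 010-1, 1-101, 10000, 111-0, 1110-}

10000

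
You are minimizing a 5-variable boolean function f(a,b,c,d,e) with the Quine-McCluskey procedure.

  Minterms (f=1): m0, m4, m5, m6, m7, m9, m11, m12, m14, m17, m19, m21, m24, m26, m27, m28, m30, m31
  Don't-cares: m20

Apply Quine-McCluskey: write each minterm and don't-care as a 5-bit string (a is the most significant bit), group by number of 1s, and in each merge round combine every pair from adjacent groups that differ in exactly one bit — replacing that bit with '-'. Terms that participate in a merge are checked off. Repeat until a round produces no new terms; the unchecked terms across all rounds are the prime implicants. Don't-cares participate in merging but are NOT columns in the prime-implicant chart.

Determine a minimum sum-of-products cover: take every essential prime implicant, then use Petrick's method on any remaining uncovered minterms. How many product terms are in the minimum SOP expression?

[col 0] 00000*, 00100*, 00101*, 00110*, 00111*, 01001*, 01011*, 01100*, 01110*, 10001*, 10011*, 10100*, 10101*, 11000*, 11010*, 11011*, 11100*, 11110*, 11111*
[col 1] -0100*, -0101*, -1011, -1100*, -1110*, 0-100*, 0-110*, 00-00, 001-0*, 001-1*, 0010-*, 0011-*, 010-1, 011-0*, 1-011, 1-100*, 10-01, 100-1, 1010-*, 11-00*, 11-10*, 11-11*, 110-0*, 1101-*, 111-0*, 1111-*
[col 2] --100, -010-, -11-0, 0-1-0, 001--, 11--0, 11-1-
Prime implicants: --100, -010-, -1011, -11-0, 0-1-0, 00-00, 001--, 010-1, 1-011, 10-01, 100-1, 11--0, 11-1-
PI chart (minterm → PIs covering it):
  0 | 00-00  (sole → essential)
  4 | --100,-010-,0-1-0,00-00,001--
  5 | -010-,001--
  6 | 0-1-0,001--
  7 | 001--  (sole → essential)
  9 | 010-1  (sole → essential)
  11 | -1011,010-1
  12 | --100,-11-0,0-1-0
  14 | -11-0,0-1-0
  17 | 10-01,100-1
  19 | 1-011,100-1
  21 | -010-,10-01
  24 | 11--0  (sole → essential)
  26 | 11--0,11-1-
  27 | -1011,1-011,11-1-
  28 | --100,-11-0,11--0
  30 | -11-0,11--0,11-1-
  31 | 11-1-  (sole → essential)
Essential prime implicants: 00-00, 001--, 010-1, 11--0, 11-1-
Petrick residual → -010-, -11-0, 100-1
Minimum SOP uses 8 PIs: b'cd' + bce' + a'b'd'e' + a'b'c + a'bc'e + ab'c'e + abe' + abd

8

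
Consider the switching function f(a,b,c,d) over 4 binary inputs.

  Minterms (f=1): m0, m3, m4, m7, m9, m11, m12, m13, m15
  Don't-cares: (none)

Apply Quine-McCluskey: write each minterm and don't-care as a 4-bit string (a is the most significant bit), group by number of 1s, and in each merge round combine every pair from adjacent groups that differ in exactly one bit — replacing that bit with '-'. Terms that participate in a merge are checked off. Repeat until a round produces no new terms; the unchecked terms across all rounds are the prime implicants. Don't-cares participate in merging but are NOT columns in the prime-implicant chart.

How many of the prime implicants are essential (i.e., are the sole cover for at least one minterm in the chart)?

size-2^0 implicants → 0000(✓)  0011(✓)  0100(✓)  0111(✓)  1001(✓)  1011(✓)  1100(✓)  1101(✓)  1111(✓)
size-2^1 implicants → -011(✓)  -100  -111(✓)  0-00  0-11(✓)  1-01(✓)  1-11(✓)  10-1(✓)  11-1(✓)  110-
size-2^2 implicants → --11  1--1
Unchecked terms (primes): --11, -100, 0-00, 1--1, 110-
Minterm coverage:
  m0 ⊆ 0-00 [E]
  m3 ⊆ --11 [E]
  m4 ⊆ -100,0-00
  m7 ⊆ --11 [E]
  m9 ⊆ 1--1 [E]
  m11 ⊆ --11,1--1
  m12 ⊆ -100,110-
  m13 ⊆ 1--1,110-
  m15 ⊆ --11,1--1
E = {--11, 0-00, 1--1}

3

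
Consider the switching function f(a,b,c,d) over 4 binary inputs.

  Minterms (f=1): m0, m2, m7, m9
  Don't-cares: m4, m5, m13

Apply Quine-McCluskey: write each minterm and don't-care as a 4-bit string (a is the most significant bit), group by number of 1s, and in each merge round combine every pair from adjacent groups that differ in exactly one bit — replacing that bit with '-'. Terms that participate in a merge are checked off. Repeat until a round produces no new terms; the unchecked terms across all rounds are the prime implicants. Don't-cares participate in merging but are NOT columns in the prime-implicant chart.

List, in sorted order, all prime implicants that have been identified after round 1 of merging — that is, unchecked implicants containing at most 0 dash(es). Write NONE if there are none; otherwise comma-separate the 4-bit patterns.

[col 0] 0000*, 0010*, 0100*, 0101*, 0111*, 1001*, 1101*
[col 1] -101, 0-00, 00-0, 01-1, 010-, 1-01
Prime implicants: -101, 0-00, 00-0, 01-1, 010-, 1-01

NONE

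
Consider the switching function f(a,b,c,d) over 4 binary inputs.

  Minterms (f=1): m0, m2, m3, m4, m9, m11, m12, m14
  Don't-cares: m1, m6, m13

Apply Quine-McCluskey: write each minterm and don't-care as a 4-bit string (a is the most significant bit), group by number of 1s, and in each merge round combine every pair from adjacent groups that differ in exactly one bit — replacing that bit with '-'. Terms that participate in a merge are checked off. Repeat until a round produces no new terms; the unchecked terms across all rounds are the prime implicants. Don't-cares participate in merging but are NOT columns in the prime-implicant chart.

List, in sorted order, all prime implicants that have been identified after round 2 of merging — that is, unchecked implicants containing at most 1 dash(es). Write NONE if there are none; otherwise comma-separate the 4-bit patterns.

1-01, 110-

Round 0: 0000✓ 0001✓ 0010✓ 0011✓ 0100✓ 0110✓ 1001✓ 1011✓ 1100✓ 1101✓ 1110✓
Round 1: -001✓ -011✓ -100✓ -110✓ 0-00✓ 0-10✓ 00-0✓ 00-1✓ 000-✓ 001-✓ 01-0✓ 1-01 10-1✓ 11-0✓ 110-
Round 2: -0-1 -1-0 0--0 00--
PIs = {-0-1, -1-0, 0--0, 00--, 1-01, 110-}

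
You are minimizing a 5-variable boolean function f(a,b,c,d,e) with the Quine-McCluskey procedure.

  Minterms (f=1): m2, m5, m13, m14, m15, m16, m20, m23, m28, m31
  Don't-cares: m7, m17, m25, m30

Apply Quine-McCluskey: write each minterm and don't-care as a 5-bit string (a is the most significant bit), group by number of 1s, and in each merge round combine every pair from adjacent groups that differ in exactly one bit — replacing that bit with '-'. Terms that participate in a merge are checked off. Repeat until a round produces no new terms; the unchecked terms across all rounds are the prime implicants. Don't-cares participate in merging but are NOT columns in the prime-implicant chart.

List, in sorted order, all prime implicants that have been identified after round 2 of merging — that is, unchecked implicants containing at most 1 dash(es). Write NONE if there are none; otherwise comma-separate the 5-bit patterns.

00010, 1-001, 1-100, 10-00, 1000-, 111-0

[col 0] 00010, 00101*, 00111*, 01101*, 01110*, 01111*, 10000*, 10001*, 10100*, 10111*, 11001*, 11100*, 11110*, 11111*
[col 1] -0111*, -1110*, -1111*, 0-101*, 0-111*, 001-1*, 011-1*, 0111-*, 1-001, 1-100, 1-111*, 10-00, 1000-, 111-0, 1111-*
[col 2] --111, -111-, 0-1-1
Prime implicants: --111, -111-, 0-1-1, 00010, 1-001, 1-100, 10-00, 1000-, 111-0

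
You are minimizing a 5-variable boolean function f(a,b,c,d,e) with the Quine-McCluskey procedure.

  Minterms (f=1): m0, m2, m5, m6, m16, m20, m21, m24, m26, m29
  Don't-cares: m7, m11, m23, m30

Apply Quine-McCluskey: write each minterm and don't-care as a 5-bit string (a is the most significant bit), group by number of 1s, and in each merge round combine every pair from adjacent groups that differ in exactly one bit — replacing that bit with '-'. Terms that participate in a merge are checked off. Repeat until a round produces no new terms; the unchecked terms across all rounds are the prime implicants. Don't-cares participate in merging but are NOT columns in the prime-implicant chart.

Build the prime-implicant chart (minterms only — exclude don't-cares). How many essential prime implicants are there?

2

Round 0: 00000✓ 00010✓ 00101✓ 00110✓ 00111✓ 01011 10000✓ 10100✓ 10101✓ 10111✓ 11000✓ 11010✓ 11101✓ 11110✓
Round 1: -0000 -0101✓ -0111✓ 00-10 000-0 001-1✓ 0011- 1-000 1-101 10-00 101-1✓ 1010- 11-10 110-0
Round 2: -01-1
PIs = {-0000, -01-1, 00-10, 000-0, 0011-, 01011, 1-000, 1-101, 10-00, 1010-, 11-10, 110-0}
Coverage chart:
  m0: -0000,000-0
  m2: 00-10,000-0
  m5: -01-1 ←essential
  m6: 00-10,0011-
  m16: -0000,1-000,10-00
  m20: 10-00,1010-
  m21: -01-1,1-101,1010-
  m24: 1-000,110-0
  m26: 11-10,110-0
  m29: 1-101 ←essential
Essential: -01-1, 1-101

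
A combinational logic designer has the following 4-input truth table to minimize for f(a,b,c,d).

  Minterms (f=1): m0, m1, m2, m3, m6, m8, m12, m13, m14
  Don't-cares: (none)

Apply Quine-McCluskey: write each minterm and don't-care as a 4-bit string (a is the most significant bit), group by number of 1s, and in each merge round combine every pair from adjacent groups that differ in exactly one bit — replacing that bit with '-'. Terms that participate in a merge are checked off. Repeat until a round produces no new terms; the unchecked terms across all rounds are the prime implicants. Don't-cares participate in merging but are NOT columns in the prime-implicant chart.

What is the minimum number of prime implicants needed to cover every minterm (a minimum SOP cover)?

4

[col 0] 0000*, 0001*, 0010*, 0011*, 0110*, 1000*, 1100*, 1101*, 1110*
[col 1] -000, -110, 0-10, 00-0*, 00-1*, 000-*, 001-*, 1-00, 11-0, 110-
[col 2] 00--
Prime implicants: -000, -110, 0-10, 00--, 1-00, 11-0, 110-
PI chart (minterm → PIs covering it):
  0 | -000,00--
  1 | 00--  (sole → essential)
  2 | 0-10,00--
  3 | 00--  (sole → essential)
  6 | -110,0-10
  8 | -000,1-00
  12 | 1-00,11-0,110-
  13 | 110-  (sole → essential)
  14 | -110,11-0
Essential prime implicants: 00--, 110-
Petrick residual → -000, -110
Minimum SOP uses 4 PIs: b'c'd' + bcd' + a'b' + abc'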